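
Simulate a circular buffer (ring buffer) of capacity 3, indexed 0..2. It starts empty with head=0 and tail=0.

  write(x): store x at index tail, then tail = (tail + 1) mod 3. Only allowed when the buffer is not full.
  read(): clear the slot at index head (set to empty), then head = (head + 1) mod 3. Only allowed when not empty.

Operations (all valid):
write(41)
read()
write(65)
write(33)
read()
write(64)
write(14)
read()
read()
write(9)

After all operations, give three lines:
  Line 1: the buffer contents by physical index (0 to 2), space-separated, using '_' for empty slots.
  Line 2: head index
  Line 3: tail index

Answer: _ 14 9
1
0

Derivation:
write(41): buf=[41 _ _], head=0, tail=1, size=1
read(): buf=[_ _ _], head=1, tail=1, size=0
write(65): buf=[_ 65 _], head=1, tail=2, size=1
write(33): buf=[_ 65 33], head=1, tail=0, size=2
read(): buf=[_ _ 33], head=2, tail=0, size=1
write(64): buf=[64 _ 33], head=2, tail=1, size=2
write(14): buf=[64 14 33], head=2, tail=2, size=3
read(): buf=[64 14 _], head=0, tail=2, size=2
read(): buf=[_ 14 _], head=1, tail=2, size=1
write(9): buf=[_ 14 9], head=1, tail=0, size=2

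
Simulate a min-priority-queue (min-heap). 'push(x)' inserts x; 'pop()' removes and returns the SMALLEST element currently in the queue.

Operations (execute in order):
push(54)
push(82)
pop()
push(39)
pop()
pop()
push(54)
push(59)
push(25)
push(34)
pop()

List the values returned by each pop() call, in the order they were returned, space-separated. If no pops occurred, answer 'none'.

Answer: 54 39 82 25

Derivation:
push(54): heap contents = [54]
push(82): heap contents = [54, 82]
pop() → 54: heap contents = [82]
push(39): heap contents = [39, 82]
pop() → 39: heap contents = [82]
pop() → 82: heap contents = []
push(54): heap contents = [54]
push(59): heap contents = [54, 59]
push(25): heap contents = [25, 54, 59]
push(34): heap contents = [25, 34, 54, 59]
pop() → 25: heap contents = [34, 54, 59]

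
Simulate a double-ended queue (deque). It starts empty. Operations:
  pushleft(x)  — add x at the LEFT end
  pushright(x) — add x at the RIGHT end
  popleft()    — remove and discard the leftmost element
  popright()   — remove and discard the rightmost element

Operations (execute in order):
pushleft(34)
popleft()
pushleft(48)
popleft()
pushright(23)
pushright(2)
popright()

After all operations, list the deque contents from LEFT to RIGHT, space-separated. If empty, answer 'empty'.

pushleft(34): [34]
popleft(): []
pushleft(48): [48]
popleft(): []
pushright(23): [23]
pushright(2): [23, 2]
popright(): [23]

Answer: 23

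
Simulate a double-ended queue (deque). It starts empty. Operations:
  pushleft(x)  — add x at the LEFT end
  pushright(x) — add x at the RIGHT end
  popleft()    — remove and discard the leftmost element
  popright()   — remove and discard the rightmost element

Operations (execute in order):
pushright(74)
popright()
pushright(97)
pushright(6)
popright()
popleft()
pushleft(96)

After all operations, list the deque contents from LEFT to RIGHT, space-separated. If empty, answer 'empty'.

Answer: 96

Derivation:
pushright(74): [74]
popright(): []
pushright(97): [97]
pushright(6): [97, 6]
popright(): [97]
popleft(): []
pushleft(96): [96]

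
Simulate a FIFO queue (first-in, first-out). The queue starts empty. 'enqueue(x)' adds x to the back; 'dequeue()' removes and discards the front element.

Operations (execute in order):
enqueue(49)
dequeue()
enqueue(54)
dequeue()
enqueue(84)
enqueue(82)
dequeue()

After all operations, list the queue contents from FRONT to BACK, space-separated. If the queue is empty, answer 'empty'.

enqueue(49): [49]
dequeue(): []
enqueue(54): [54]
dequeue(): []
enqueue(84): [84]
enqueue(82): [84, 82]
dequeue(): [82]

Answer: 82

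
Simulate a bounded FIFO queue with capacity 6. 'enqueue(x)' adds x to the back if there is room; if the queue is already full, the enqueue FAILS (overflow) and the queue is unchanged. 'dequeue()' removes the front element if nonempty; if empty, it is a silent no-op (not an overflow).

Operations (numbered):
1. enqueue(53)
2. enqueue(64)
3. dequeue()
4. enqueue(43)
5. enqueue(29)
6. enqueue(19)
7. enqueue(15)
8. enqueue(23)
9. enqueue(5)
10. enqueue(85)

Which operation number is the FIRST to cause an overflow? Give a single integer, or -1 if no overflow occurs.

1. enqueue(53): size=1
2. enqueue(64): size=2
3. dequeue(): size=1
4. enqueue(43): size=2
5. enqueue(29): size=3
6. enqueue(19): size=4
7. enqueue(15): size=5
8. enqueue(23): size=6
9. enqueue(5): size=6=cap → OVERFLOW (fail)
10. enqueue(85): size=6=cap → OVERFLOW (fail)

Answer: 9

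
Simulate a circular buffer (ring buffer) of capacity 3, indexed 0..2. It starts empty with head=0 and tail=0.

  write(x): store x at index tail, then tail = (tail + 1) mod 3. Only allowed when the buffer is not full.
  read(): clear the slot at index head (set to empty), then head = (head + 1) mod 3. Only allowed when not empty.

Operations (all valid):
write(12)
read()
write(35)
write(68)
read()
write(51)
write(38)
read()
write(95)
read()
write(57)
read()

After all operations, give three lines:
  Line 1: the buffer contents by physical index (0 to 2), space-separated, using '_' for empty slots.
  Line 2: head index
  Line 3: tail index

Answer: 57 _ 95
2
1

Derivation:
write(12): buf=[12 _ _], head=0, tail=1, size=1
read(): buf=[_ _ _], head=1, tail=1, size=0
write(35): buf=[_ 35 _], head=1, tail=2, size=1
write(68): buf=[_ 35 68], head=1, tail=0, size=2
read(): buf=[_ _ 68], head=2, tail=0, size=1
write(51): buf=[51 _ 68], head=2, tail=1, size=2
write(38): buf=[51 38 68], head=2, tail=2, size=3
read(): buf=[51 38 _], head=0, tail=2, size=2
write(95): buf=[51 38 95], head=0, tail=0, size=3
read(): buf=[_ 38 95], head=1, tail=0, size=2
write(57): buf=[57 38 95], head=1, tail=1, size=3
read(): buf=[57 _ 95], head=2, tail=1, size=2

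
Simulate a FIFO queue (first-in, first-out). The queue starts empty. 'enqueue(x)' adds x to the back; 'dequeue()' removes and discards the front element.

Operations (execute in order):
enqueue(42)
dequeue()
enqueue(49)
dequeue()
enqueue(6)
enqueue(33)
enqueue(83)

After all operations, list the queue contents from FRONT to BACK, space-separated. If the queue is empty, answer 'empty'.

Answer: 6 33 83

Derivation:
enqueue(42): [42]
dequeue(): []
enqueue(49): [49]
dequeue(): []
enqueue(6): [6]
enqueue(33): [6, 33]
enqueue(83): [6, 33, 83]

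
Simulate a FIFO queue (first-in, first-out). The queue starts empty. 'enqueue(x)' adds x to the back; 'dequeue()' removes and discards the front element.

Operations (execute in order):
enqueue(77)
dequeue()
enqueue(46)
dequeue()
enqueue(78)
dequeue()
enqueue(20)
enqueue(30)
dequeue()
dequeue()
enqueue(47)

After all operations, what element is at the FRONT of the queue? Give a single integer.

Answer: 47

Derivation:
enqueue(77): queue = [77]
dequeue(): queue = []
enqueue(46): queue = [46]
dequeue(): queue = []
enqueue(78): queue = [78]
dequeue(): queue = []
enqueue(20): queue = [20]
enqueue(30): queue = [20, 30]
dequeue(): queue = [30]
dequeue(): queue = []
enqueue(47): queue = [47]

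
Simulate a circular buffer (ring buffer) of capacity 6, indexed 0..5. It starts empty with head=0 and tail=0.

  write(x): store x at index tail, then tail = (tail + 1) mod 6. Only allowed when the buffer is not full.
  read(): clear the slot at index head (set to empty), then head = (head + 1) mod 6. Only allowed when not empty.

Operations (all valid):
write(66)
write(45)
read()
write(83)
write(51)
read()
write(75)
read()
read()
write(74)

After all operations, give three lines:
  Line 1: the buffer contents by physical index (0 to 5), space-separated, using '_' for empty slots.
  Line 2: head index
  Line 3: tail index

write(66): buf=[66 _ _ _ _ _], head=0, tail=1, size=1
write(45): buf=[66 45 _ _ _ _], head=0, tail=2, size=2
read(): buf=[_ 45 _ _ _ _], head=1, tail=2, size=1
write(83): buf=[_ 45 83 _ _ _], head=1, tail=3, size=2
write(51): buf=[_ 45 83 51 _ _], head=1, tail=4, size=3
read(): buf=[_ _ 83 51 _ _], head=2, tail=4, size=2
write(75): buf=[_ _ 83 51 75 _], head=2, tail=5, size=3
read(): buf=[_ _ _ 51 75 _], head=3, tail=5, size=2
read(): buf=[_ _ _ _ 75 _], head=4, tail=5, size=1
write(74): buf=[_ _ _ _ 75 74], head=4, tail=0, size=2

Answer: _ _ _ _ 75 74
4
0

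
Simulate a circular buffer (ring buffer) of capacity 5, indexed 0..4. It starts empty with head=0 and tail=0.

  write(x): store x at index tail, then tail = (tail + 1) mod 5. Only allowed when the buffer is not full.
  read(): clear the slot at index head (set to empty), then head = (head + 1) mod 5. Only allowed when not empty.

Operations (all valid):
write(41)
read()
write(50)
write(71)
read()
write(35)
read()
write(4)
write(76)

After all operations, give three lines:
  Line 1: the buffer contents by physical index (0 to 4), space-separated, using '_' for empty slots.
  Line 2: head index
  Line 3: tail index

Answer: 76 _ _ 35 4
3
1

Derivation:
write(41): buf=[41 _ _ _ _], head=0, tail=1, size=1
read(): buf=[_ _ _ _ _], head=1, tail=1, size=0
write(50): buf=[_ 50 _ _ _], head=1, tail=2, size=1
write(71): buf=[_ 50 71 _ _], head=1, tail=3, size=2
read(): buf=[_ _ 71 _ _], head=2, tail=3, size=1
write(35): buf=[_ _ 71 35 _], head=2, tail=4, size=2
read(): buf=[_ _ _ 35 _], head=3, tail=4, size=1
write(4): buf=[_ _ _ 35 4], head=3, tail=0, size=2
write(76): buf=[76 _ _ 35 4], head=3, tail=1, size=3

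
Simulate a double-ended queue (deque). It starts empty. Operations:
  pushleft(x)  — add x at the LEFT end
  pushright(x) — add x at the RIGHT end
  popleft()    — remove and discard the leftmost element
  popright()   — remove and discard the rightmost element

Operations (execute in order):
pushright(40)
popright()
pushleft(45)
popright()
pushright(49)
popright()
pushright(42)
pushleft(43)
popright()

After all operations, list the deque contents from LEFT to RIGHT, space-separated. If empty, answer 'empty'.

Answer: 43

Derivation:
pushright(40): [40]
popright(): []
pushleft(45): [45]
popright(): []
pushright(49): [49]
popright(): []
pushright(42): [42]
pushleft(43): [43, 42]
popright(): [43]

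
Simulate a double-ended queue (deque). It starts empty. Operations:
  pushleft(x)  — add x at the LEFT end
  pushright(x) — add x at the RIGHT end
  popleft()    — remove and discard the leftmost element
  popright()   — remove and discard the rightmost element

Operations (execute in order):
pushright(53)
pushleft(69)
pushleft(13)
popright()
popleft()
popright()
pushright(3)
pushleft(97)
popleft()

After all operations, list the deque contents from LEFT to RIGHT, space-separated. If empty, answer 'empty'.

Answer: 3

Derivation:
pushright(53): [53]
pushleft(69): [69, 53]
pushleft(13): [13, 69, 53]
popright(): [13, 69]
popleft(): [69]
popright(): []
pushright(3): [3]
pushleft(97): [97, 3]
popleft(): [3]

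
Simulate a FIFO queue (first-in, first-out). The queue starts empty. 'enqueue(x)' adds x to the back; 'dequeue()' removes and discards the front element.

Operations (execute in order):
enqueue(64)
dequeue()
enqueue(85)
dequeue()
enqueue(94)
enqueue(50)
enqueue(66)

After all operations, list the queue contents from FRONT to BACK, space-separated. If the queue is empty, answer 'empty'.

enqueue(64): [64]
dequeue(): []
enqueue(85): [85]
dequeue(): []
enqueue(94): [94]
enqueue(50): [94, 50]
enqueue(66): [94, 50, 66]

Answer: 94 50 66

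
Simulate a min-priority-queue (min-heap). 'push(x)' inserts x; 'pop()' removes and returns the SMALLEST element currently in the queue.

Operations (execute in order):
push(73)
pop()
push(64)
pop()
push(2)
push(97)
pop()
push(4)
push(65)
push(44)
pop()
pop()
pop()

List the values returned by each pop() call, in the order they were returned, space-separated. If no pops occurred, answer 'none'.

Answer: 73 64 2 4 44 65

Derivation:
push(73): heap contents = [73]
pop() → 73: heap contents = []
push(64): heap contents = [64]
pop() → 64: heap contents = []
push(2): heap contents = [2]
push(97): heap contents = [2, 97]
pop() → 2: heap contents = [97]
push(4): heap contents = [4, 97]
push(65): heap contents = [4, 65, 97]
push(44): heap contents = [4, 44, 65, 97]
pop() → 4: heap contents = [44, 65, 97]
pop() → 44: heap contents = [65, 97]
pop() → 65: heap contents = [97]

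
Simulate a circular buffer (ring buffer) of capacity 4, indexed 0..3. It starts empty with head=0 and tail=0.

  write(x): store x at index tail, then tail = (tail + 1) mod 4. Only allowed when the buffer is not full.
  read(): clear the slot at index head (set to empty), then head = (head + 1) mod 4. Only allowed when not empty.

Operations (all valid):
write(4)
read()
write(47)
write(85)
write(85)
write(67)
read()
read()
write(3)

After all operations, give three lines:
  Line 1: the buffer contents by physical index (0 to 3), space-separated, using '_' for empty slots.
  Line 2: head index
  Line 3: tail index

Answer: 67 3 _ 85
3
2

Derivation:
write(4): buf=[4 _ _ _], head=0, tail=1, size=1
read(): buf=[_ _ _ _], head=1, tail=1, size=0
write(47): buf=[_ 47 _ _], head=1, tail=2, size=1
write(85): buf=[_ 47 85 _], head=1, tail=3, size=2
write(85): buf=[_ 47 85 85], head=1, tail=0, size=3
write(67): buf=[67 47 85 85], head=1, tail=1, size=4
read(): buf=[67 _ 85 85], head=2, tail=1, size=3
read(): buf=[67 _ _ 85], head=3, tail=1, size=2
write(3): buf=[67 3 _ 85], head=3, tail=2, size=3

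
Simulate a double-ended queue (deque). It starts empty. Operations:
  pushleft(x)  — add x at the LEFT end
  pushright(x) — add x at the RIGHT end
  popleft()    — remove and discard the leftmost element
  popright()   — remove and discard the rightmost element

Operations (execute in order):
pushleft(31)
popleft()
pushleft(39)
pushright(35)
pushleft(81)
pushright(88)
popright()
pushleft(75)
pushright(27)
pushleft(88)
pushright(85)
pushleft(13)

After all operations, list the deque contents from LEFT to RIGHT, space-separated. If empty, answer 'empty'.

Answer: 13 88 75 81 39 35 27 85

Derivation:
pushleft(31): [31]
popleft(): []
pushleft(39): [39]
pushright(35): [39, 35]
pushleft(81): [81, 39, 35]
pushright(88): [81, 39, 35, 88]
popright(): [81, 39, 35]
pushleft(75): [75, 81, 39, 35]
pushright(27): [75, 81, 39, 35, 27]
pushleft(88): [88, 75, 81, 39, 35, 27]
pushright(85): [88, 75, 81, 39, 35, 27, 85]
pushleft(13): [13, 88, 75, 81, 39, 35, 27, 85]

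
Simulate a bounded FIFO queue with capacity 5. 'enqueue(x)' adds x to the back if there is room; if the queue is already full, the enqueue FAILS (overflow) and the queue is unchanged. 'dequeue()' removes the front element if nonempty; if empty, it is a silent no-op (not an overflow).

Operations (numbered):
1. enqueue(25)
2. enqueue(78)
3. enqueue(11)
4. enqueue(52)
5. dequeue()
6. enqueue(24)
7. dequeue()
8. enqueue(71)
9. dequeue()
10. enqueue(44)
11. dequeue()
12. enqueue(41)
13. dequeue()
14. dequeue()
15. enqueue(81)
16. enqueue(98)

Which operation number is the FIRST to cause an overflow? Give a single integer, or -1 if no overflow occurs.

Answer: -1

Derivation:
1. enqueue(25): size=1
2. enqueue(78): size=2
3. enqueue(11): size=3
4. enqueue(52): size=4
5. dequeue(): size=3
6. enqueue(24): size=4
7. dequeue(): size=3
8. enqueue(71): size=4
9. dequeue(): size=3
10. enqueue(44): size=4
11. dequeue(): size=3
12. enqueue(41): size=4
13. dequeue(): size=3
14. dequeue(): size=2
15. enqueue(81): size=3
16. enqueue(98): size=4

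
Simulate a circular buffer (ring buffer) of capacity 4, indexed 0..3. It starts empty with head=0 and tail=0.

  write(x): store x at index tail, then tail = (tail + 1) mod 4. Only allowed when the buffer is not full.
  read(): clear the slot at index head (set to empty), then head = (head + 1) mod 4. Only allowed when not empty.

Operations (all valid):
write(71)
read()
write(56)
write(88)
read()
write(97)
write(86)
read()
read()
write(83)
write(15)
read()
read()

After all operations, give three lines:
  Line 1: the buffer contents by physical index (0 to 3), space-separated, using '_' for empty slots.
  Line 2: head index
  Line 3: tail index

write(71): buf=[71 _ _ _], head=0, tail=1, size=1
read(): buf=[_ _ _ _], head=1, tail=1, size=0
write(56): buf=[_ 56 _ _], head=1, tail=2, size=1
write(88): buf=[_ 56 88 _], head=1, tail=3, size=2
read(): buf=[_ _ 88 _], head=2, tail=3, size=1
write(97): buf=[_ _ 88 97], head=2, tail=0, size=2
write(86): buf=[86 _ 88 97], head=2, tail=1, size=3
read(): buf=[86 _ _ 97], head=3, tail=1, size=2
read(): buf=[86 _ _ _], head=0, tail=1, size=1
write(83): buf=[86 83 _ _], head=0, tail=2, size=2
write(15): buf=[86 83 15 _], head=0, tail=3, size=3
read(): buf=[_ 83 15 _], head=1, tail=3, size=2
read(): buf=[_ _ 15 _], head=2, tail=3, size=1

Answer: _ _ 15 _
2
3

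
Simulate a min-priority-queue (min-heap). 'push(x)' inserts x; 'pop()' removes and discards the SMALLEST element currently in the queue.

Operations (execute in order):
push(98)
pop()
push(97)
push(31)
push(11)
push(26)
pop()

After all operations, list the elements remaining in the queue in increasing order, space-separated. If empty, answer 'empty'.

push(98): heap contents = [98]
pop() → 98: heap contents = []
push(97): heap contents = [97]
push(31): heap contents = [31, 97]
push(11): heap contents = [11, 31, 97]
push(26): heap contents = [11, 26, 31, 97]
pop() → 11: heap contents = [26, 31, 97]

Answer: 26 31 97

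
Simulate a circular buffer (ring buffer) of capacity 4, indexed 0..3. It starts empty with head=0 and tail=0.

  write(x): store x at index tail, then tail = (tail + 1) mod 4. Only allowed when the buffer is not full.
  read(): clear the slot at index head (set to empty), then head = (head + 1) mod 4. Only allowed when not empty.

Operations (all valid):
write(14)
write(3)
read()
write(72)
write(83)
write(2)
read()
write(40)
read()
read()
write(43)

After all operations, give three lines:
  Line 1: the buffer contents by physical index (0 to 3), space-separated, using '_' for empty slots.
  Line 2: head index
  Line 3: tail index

Answer: 2 40 43 _
0
3

Derivation:
write(14): buf=[14 _ _ _], head=0, tail=1, size=1
write(3): buf=[14 3 _ _], head=0, tail=2, size=2
read(): buf=[_ 3 _ _], head=1, tail=2, size=1
write(72): buf=[_ 3 72 _], head=1, tail=3, size=2
write(83): buf=[_ 3 72 83], head=1, tail=0, size=3
write(2): buf=[2 3 72 83], head=1, tail=1, size=4
read(): buf=[2 _ 72 83], head=2, tail=1, size=3
write(40): buf=[2 40 72 83], head=2, tail=2, size=4
read(): buf=[2 40 _ 83], head=3, tail=2, size=3
read(): buf=[2 40 _ _], head=0, tail=2, size=2
write(43): buf=[2 40 43 _], head=0, tail=3, size=3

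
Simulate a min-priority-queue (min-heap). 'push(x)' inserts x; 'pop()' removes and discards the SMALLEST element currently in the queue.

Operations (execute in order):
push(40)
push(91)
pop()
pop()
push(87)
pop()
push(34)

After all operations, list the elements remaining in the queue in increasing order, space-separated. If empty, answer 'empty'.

push(40): heap contents = [40]
push(91): heap contents = [40, 91]
pop() → 40: heap contents = [91]
pop() → 91: heap contents = []
push(87): heap contents = [87]
pop() → 87: heap contents = []
push(34): heap contents = [34]

Answer: 34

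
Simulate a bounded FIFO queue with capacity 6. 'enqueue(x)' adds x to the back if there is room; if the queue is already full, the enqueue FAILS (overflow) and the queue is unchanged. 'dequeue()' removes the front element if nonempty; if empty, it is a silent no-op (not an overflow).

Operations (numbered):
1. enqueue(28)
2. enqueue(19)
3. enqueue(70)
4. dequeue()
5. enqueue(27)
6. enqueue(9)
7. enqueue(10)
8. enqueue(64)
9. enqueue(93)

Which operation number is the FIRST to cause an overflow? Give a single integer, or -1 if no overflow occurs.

Answer: 9

Derivation:
1. enqueue(28): size=1
2. enqueue(19): size=2
3. enqueue(70): size=3
4. dequeue(): size=2
5. enqueue(27): size=3
6. enqueue(9): size=4
7. enqueue(10): size=5
8. enqueue(64): size=6
9. enqueue(93): size=6=cap → OVERFLOW (fail)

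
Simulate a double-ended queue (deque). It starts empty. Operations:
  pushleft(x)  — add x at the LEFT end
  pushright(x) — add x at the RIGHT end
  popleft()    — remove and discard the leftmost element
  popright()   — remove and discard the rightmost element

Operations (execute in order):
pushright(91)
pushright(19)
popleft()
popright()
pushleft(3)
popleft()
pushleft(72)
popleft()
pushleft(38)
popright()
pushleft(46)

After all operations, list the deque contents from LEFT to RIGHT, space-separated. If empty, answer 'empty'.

Answer: 46

Derivation:
pushright(91): [91]
pushright(19): [91, 19]
popleft(): [19]
popright(): []
pushleft(3): [3]
popleft(): []
pushleft(72): [72]
popleft(): []
pushleft(38): [38]
popright(): []
pushleft(46): [46]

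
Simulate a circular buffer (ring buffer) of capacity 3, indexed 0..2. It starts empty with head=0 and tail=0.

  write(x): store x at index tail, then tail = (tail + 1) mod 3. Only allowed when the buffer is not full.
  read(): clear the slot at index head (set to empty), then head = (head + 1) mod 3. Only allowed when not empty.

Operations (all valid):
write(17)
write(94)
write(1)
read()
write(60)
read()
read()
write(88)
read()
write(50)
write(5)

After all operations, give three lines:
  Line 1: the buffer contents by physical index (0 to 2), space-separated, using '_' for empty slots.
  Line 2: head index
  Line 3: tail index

write(17): buf=[17 _ _], head=0, tail=1, size=1
write(94): buf=[17 94 _], head=0, tail=2, size=2
write(1): buf=[17 94 1], head=0, tail=0, size=3
read(): buf=[_ 94 1], head=1, tail=0, size=2
write(60): buf=[60 94 1], head=1, tail=1, size=3
read(): buf=[60 _ 1], head=2, tail=1, size=2
read(): buf=[60 _ _], head=0, tail=1, size=1
write(88): buf=[60 88 _], head=0, tail=2, size=2
read(): buf=[_ 88 _], head=1, tail=2, size=1
write(50): buf=[_ 88 50], head=1, tail=0, size=2
write(5): buf=[5 88 50], head=1, tail=1, size=3

Answer: 5 88 50
1
1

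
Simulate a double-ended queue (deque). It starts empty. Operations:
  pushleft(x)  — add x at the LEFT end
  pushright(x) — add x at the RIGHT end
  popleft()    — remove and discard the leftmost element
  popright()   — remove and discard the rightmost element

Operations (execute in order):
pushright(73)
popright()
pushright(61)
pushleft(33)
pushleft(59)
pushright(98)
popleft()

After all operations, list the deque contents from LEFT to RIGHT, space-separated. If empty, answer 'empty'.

pushright(73): [73]
popright(): []
pushright(61): [61]
pushleft(33): [33, 61]
pushleft(59): [59, 33, 61]
pushright(98): [59, 33, 61, 98]
popleft(): [33, 61, 98]

Answer: 33 61 98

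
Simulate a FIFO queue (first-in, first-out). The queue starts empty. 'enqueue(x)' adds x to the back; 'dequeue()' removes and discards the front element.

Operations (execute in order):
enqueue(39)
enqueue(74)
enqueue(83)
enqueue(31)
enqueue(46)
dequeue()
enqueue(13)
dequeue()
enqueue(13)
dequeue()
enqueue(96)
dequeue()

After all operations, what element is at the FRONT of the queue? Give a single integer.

Answer: 46

Derivation:
enqueue(39): queue = [39]
enqueue(74): queue = [39, 74]
enqueue(83): queue = [39, 74, 83]
enqueue(31): queue = [39, 74, 83, 31]
enqueue(46): queue = [39, 74, 83, 31, 46]
dequeue(): queue = [74, 83, 31, 46]
enqueue(13): queue = [74, 83, 31, 46, 13]
dequeue(): queue = [83, 31, 46, 13]
enqueue(13): queue = [83, 31, 46, 13, 13]
dequeue(): queue = [31, 46, 13, 13]
enqueue(96): queue = [31, 46, 13, 13, 96]
dequeue(): queue = [46, 13, 13, 96]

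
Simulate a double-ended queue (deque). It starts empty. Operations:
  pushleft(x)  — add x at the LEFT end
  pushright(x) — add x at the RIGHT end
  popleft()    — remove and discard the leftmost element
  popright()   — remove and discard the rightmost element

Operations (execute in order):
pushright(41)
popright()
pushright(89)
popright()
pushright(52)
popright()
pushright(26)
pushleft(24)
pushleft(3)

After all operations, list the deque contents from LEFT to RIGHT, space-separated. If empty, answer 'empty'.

pushright(41): [41]
popright(): []
pushright(89): [89]
popright(): []
pushright(52): [52]
popright(): []
pushright(26): [26]
pushleft(24): [24, 26]
pushleft(3): [3, 24, 26]

Answer: 3 24 26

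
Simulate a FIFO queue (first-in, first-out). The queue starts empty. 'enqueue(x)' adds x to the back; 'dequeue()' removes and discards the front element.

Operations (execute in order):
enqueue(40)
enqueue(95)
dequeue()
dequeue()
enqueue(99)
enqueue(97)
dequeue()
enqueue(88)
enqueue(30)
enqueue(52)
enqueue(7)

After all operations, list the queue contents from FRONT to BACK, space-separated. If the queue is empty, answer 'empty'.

Answer: 97 88 30 52 7

Derivation:
enqueue(40): [40]
enqueue(95): [40, 95]
dequeue(): [95]
dequeue(): []
enqueue(99): [99]
enqueue(97): [99, 97]
dequeue(): [97]
enqueue(88): [97, 88]
enqueue(30): [97, 88, 30]
enqueue(52): [97, 88, 30, 52]
enqueue(7): [97, 88, 30, 52, 7]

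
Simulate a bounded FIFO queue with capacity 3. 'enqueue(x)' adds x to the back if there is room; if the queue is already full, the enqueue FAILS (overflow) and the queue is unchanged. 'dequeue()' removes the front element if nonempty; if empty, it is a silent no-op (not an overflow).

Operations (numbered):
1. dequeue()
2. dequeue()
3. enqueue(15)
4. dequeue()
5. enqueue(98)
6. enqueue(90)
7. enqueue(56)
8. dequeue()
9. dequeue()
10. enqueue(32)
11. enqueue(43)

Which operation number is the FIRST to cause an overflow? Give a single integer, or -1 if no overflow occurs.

Answer: -1

Derivation:
1. dequeue(): empty, no-op, size=0
2. dequeue(): empty, no-op, size=0
3. enqueue(15): size=1
4. dequeue(): size=0
5. enqueue(98): size=1
6. enqueue(90): size=2
7. enqueue(56): size=3
8. dequeue(): size=2
9. dequeue(): size=1
10. enqueue(32): size=2
11. enqueue(43): size=3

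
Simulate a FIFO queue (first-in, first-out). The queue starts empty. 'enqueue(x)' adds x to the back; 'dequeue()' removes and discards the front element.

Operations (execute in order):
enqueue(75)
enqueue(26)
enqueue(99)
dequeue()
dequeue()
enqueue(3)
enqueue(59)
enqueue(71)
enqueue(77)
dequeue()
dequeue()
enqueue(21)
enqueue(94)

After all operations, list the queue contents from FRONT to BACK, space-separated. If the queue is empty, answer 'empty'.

Answer: 59 71 77 21 94

Derivation:
enqueue(75): [75]
enqueue(26): [75, 26]
enqueue(99): [75, 26, 99]
dequeue(): [26, 99]
dequeue(): [99]
enqueue(3): [99, 3]
enqueue(59): [99, 3, 59]
enqueue(71): [99, 3, 59, 71]
enqueue(77): [99, 3, 59, 71, 77]
dequeue(): [3, 59, 71, 77]
dequeue(): [59, 71, 77]
enqueue(21): [59, 71, 77, 21]
enqueue(94): [59, 71, 77, 21, 94]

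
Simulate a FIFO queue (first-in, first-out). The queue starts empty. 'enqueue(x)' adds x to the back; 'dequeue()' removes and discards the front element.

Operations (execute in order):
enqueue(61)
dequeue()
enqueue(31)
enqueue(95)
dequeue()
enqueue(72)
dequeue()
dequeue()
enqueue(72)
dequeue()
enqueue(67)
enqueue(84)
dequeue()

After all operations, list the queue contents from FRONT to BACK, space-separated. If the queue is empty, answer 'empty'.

enqueue(61): [61]
dequeue(): []
enqueue(31): [31]
enqueue(95): [31, 95]
dequeue(): [95]
enqueue(72): [95, 72]
dequeue(): [72]
dequeue(): []
enqueue(72): [72]
dequeue(): []
enqueue(67): [67]
enqueue(84): [67, 84]
dequeue(): [84]

Answer: 84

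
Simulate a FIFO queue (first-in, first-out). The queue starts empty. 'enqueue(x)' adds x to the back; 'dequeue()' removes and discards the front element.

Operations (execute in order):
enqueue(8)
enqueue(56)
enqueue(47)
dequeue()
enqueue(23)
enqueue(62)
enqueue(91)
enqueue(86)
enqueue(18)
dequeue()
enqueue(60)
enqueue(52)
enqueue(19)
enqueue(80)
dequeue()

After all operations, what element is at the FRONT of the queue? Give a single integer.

enqueue(8): queue = [8]
enqueue(56): queue = [8, 56]
enqueue(47): queue = [8, 56, 47]
dequeue(): queue = [56, 47]
enqueue(23): queue = [56, 47, 23]
enqueue(62): queue = [56, 47, 23, 62]
enqueue(91): queue = [56, 47, 23, 62, 91]
enqueue(86): queue = [56, 47, 23, 62, 91, 86]
enqueue(18): queue = [56, 47, 23, 62, 91, 86, 18]
dequeue(): queue = [47, 23, 62, 91, 86, 18]
enqueue(60): queue = [47, 23, 62, 91, 86, 18, 60]
enqueue(52): queue = [47, 23, 62, 91, 86, 18, 60, 52]
enqueue(19): queue = [47, 23, 62, 91, 86, 18, 60, 52, 19]
enqueue(80): queue = [47, 23, 62, 91, 86, 18, 60, 52, 19, 80]
dequeue(): queue = [23, 62, 91, 86, 18, 60, 52, 19, 80]

Answer: 23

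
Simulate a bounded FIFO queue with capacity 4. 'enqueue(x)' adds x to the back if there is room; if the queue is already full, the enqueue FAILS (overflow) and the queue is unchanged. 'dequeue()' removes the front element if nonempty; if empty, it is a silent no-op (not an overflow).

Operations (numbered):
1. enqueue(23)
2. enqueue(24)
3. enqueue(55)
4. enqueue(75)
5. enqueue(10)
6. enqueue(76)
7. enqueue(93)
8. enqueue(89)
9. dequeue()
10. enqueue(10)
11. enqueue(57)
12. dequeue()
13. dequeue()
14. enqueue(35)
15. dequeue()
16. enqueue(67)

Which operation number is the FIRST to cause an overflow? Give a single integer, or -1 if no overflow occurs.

Answer: 5

Derivation:
1. enqueue(23): size=1
2. enqueue(24): size=2
3. enqueue(55): size=3
4. enqueue(75): size=4
5. enqueue(10): size=4=cap → OVERFLOW (fail)
6. enqueue(76): size=4=cap → OVERFLOW (fail)
7. enqueue(93): size=4=cap → OVERFLOW (fail)
8. enqueue(89): size=4=cap → OVERFLOW (fail)
9. dequeue(): size=3
10. enqueue(10): size=4
11. enqueue(57): size=4=cap → OVERFLOW (fail)
12. dequeue(): size=3
13. dequeue(): size=2
14. enqueue(35): size=3
15. dequeue(): size=2
16. enqueue(67): size=3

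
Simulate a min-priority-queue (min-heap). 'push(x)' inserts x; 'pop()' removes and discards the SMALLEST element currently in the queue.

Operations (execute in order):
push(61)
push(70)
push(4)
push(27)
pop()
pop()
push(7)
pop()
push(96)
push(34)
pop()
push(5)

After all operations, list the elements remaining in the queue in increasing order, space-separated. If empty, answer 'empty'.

Answer: 5 61 70 96

Derivation:
push(61): heap contents = [61]
push(70): heap contents = [61, 70]
push(4): heap contents = [4, 61, 70]
push(27): heap contents = [4, 27, 61, 70]
pop() → 4: heap contents = [27, 61, 70]
pop() → 27: heap contents = [61, 70]
push(7): heap contents = [7, 61, 70]
pop() → 7: heap contents = [61, 70]
push(96): heap contents = [61, 70, 96]
push(34): heap contents = [34, 61, 70, 96]
pop() → 34: heap contents = [61, 70, 96]
push(5): heap contents = [5, 61, 70, 96]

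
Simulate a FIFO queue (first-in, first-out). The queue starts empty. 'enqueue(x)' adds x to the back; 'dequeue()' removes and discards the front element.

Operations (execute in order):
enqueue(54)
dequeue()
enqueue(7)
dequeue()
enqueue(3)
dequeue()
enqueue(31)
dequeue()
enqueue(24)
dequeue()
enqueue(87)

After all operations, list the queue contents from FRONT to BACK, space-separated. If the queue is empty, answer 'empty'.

Answer: 87

Derivation:
enqueue(54): [54]
dequeue(): []
enqueue(7): [7]
dequeue(): []
enqueue(3): [3]
dequeue(): []
enqueue(31): [31]
dequeue(): []
enqueue(24): [24]
dequeue(): []
enqueue(87): [87]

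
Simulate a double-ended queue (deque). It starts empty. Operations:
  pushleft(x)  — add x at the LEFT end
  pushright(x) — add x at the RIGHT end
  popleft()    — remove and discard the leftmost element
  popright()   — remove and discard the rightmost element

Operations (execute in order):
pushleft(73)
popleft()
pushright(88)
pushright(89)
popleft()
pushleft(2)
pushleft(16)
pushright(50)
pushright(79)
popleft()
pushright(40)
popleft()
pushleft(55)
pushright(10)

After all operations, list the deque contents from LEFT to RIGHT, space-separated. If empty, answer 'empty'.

Answer: 55 89 50 79 40 10

Derivation:
pushleft(73): [73]
popleft(): []
pushright(88): [88]
pushright(89): [88, 89]
popleft(): [89]
pushleft(2): [2, 89]
pushleft(16): [16, 2, 89]
pushright(50): [16, 2, 89, 50]
pushright(79): [16, 2, 89, 50, 79]
popleft(): [2, 89, 50, 79]
pushright(40): [2, 89, 50, 79, 40]
popleft(): [89, 50, 79, 40]
pushleft(55): [55, 89, 50, 79, 40]
pushright(10): [55, 89, 50, 79, 40, 10]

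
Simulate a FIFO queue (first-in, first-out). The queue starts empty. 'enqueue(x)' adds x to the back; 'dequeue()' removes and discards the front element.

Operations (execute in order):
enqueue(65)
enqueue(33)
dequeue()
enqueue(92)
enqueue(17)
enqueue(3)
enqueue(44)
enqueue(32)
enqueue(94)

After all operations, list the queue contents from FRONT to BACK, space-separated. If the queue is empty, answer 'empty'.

Answer: 33 92 17 3 44 32 94

Derivation:
enqueue(65): [65]
enqueue(33): [65, 33]
dequeue(): [33]
enqueue(92): [33, 92]
enqueue(17): [33, 92, 17]
enqueue(3): [33, 92, 17, 3]
enqueue(44): [33, 92, 17, 3, 44]
enqueue(32): [33, 92, 17, 3, 44, 32]
enqueue(94): [33, 92, 17, 3, 44, 32, 94]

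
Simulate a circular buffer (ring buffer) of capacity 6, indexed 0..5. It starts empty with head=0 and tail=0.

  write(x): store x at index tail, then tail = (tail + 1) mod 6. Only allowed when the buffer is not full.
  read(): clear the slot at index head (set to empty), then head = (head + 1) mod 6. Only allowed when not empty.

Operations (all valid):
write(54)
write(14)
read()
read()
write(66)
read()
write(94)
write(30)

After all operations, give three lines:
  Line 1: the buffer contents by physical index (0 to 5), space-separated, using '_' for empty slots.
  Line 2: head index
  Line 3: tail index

Answer: _ _ _ 94 30 _
3
5

Derivation:
write(54): buf=[54 _ _ _ _ _], head=0, tail=1, size=1
write(14): buf=[54 14 _ _ _ _], head=0, tail=2, size=2
read(): buf=[_ 14 _ _ _ _], head=1, tail=2, size=1
read(): buf=[_ _ _ _ _ _], head=2, tail=2, size=0
write(66): buf=[_ _ 66 _ _ _], head=2, tail=3, size=1
read(): buf=[_ _ _ _ _ _], head=3, tail=3, size=0
write(94): buf=[_ _ _ 94 _ _], head=3, tail=4, size=1
write(30): buf=[_ _ _ 94 30 _], head=3, tail=5, size=2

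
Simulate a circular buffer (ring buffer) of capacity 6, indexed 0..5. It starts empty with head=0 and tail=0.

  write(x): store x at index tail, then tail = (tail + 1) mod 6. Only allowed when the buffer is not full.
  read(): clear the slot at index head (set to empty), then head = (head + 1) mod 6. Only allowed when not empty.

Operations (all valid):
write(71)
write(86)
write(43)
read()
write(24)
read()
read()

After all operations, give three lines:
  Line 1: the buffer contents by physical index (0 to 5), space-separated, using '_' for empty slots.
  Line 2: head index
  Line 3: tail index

Answer: _ _ _ 24 _ _
3
4

Derivation:
write(71): buf=[71 _ _ _ _ _], head=0, tail=1, size=1
write(86): buf=[71 86 _ _ _ _], head=0, tail=2, size=2
write(43): buf=[71 86 43 _ _ _], head=0, tail=3, size=3
read(): buf=[_ 86 43 _ _ _], head=1, tail=3, size=2
write(24): buf=[_ 86 43 24 _ _], head=1, tail=4, size=3
read(): buf=[_ _ 43 24 _ _], head=2, tail=4, size=2
read(): buf=[_ _ _ 24 _ _], head=3, tail=4, size=1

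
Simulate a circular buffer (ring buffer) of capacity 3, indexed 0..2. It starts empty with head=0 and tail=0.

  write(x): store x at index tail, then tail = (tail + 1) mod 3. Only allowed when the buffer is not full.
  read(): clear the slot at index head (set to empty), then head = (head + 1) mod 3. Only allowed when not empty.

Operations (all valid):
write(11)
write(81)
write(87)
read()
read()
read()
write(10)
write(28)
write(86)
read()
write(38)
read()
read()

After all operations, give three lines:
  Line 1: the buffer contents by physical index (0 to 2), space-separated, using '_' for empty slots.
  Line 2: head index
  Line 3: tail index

Answer: 38 _ _
0
1

Derivation:
write(11): buf=[11 _ _], head=0, tail=1, size=1
write(81): buf=[11 81 _], head=0, tail=2, size=2
write(87): buf=[11 81 87], head=0, tail=0, size=3
read(): buf=[_ 81 87], head=1, tail=0, size=2
read(): buf=[_ _ 87], head=2, tail=0, size=1
read(): buf=[_ _ _], head=0, tail=0, size=0
write(10): buf=[10 _ _], head=0, tail=1, size=1
write(28): buf=[10 28 _], head=0, tail=2, size=2
write(86): buf=[10 28 86], head=0, tail=0, size=3
read(): buf=[_ 28 86], head=1, tail=0, size=2
write(38): buf=[38 28 86], head=1, tail=1, size=3
read(): buf=[38 _ 86], head=2, tail=1, size=2
read(): buf=[38 _ _], head=0, tail=1, size=1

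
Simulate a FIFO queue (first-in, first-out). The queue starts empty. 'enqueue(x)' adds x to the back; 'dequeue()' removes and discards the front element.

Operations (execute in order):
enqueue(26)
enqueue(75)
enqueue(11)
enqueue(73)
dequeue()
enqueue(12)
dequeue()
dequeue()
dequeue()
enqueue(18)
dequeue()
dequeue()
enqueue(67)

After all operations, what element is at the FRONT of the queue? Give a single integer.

Answer: 67

Derivation:
enqueue(26): queue = [26]
enqueue(75): queue = [26, 75]
enqueue(11): queue = [26, 75, 11]
enqueue(73): queue = [26, 75, 11, 73]
dequeue(): queue = [75, 11, 73]
enqueue(12): queue = [75, 11, 73, 12]
dequeue(): queue = [11, 73, 12]
dequeue(): queue = [73, 12]
dequeue(): queue = [12]
enqueue(18): queue = [12, 18]
dequeue(): queue = [18]
dequeue(): queue = []
enqueue(67): queue = [67]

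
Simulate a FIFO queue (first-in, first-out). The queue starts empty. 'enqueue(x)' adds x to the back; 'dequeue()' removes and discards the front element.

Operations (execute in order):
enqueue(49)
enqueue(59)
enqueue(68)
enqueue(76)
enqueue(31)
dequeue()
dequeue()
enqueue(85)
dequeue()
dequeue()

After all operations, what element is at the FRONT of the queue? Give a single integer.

Answer: 31

Derivation:
enqueue(49): queue = [49]
enqueue(59): queue = [49, 59]
enqueue(68): queue = [49, 59, 68]
enqueue(76): queue = [49, 59, 68, 76]
enqueue(31): queue = [49, 59, 68, 76, 31]
dequeue(): queue = [59, 68, 76, 31]
dequeue(): queue = [68, 76, 31]
enqueue(85): queue = [68, 76, 31, 85]
dequeue(): queue = [76, 31, 85]
dequeue(): queue = [31, 85]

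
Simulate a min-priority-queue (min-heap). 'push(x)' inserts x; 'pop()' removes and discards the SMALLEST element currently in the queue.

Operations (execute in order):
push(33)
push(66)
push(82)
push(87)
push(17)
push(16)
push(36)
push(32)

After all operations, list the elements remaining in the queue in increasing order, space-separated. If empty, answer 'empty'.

Answer: 16 17 32 33 36 66 82 87

Derivation:
push(33): heap contents = [33]
push(66): heap contents = [33, 66]
push(82): heap contents = [33, 66, 82]
push(87): heap contents = [33, 66, 82, 87]
push(17): heap contents = [17, 33, 66, 82, 87]
push(16): heap contents = [16, 17, 33, 66, 82, 87]
push(36): heap contents = [16, 17, 33, 36, 66, 82, 87]
push(32): heap contents = [16, 17, 32, 33, 36, 66, 82, 87]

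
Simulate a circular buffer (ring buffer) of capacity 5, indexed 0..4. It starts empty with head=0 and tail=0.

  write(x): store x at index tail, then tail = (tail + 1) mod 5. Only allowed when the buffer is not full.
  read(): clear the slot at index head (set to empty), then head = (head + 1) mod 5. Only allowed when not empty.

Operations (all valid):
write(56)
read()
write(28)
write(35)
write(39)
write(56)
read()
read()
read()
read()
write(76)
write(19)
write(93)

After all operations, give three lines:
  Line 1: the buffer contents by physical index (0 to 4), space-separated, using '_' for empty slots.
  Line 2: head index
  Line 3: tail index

write(56): buf=[56 _ _ _ _], head=0, tail=1, size=1
read(): buf=[_ _ _ _ _], head=1, tail=1, size=0
write(28): buf=[_ 28 _ _ _], head=1, tail=2, size=1
write(35): buf=[_ 28 35 _ _], head=1, tail=3, size=2
write(39): buf=[_ 28 35 39 _], head=1, tail=4, size=3
write(56): buf=[_ 28 35 39 56], head=1, tail=0, size=4
read(): buf=[_ _ 35 39 56], head=2, tail=0, size=3
read(): buf=[_ _ _ 39 56], head=3, tail=0, size=2
read(): buf=[_ _ _ _ 56], head=4, tail=0, size=1
read(): buf=[_ _ _ _ _], head=0, tail=0, size=0
write(76): buf=[76 _ _ _ _], head=0, tail=1, size=1
write(19): buf=[76 19 _ _ _], head=0, tail=2, size=2
write(93): buf=[76 19 93 _ _], head=0, tail=3, size=3

Answer: 76 19 93 _ _
0
3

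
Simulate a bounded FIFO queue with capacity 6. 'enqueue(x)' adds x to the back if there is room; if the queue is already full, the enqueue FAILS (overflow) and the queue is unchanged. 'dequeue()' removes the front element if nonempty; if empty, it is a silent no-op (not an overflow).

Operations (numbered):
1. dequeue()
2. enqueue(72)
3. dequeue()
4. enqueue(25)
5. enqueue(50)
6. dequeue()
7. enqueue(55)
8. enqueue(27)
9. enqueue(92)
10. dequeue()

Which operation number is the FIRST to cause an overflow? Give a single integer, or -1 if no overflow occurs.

1. dequeue(): empty, no-op, size=0
2. enqueue(72): size=1
3. dequeue(): size=0
4. enqueue(25): size=1
5. enqueue(50): size=2
6. dequeue(): size=1
7. enqueue(55): size=2
8. enqueue(27): size=3
9. enqueue(92): size=4
10. dequeue(): size=3

Answer: -1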